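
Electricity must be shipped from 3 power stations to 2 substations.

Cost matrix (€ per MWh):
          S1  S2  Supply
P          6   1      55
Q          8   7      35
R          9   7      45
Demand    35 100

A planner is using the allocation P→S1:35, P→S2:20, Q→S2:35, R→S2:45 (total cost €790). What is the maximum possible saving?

Current plan cost = 35·6 + 20·1 + 35·7 + 45·7 = €790.
Optimal plan:
  P to S2: 55 × €1 = €55
  Q to S1: 35 × €8 = €280
  R to S2: 45 × €7 = €315
Optimal cost = €650.
Saving = 790 − 650 = €140.

140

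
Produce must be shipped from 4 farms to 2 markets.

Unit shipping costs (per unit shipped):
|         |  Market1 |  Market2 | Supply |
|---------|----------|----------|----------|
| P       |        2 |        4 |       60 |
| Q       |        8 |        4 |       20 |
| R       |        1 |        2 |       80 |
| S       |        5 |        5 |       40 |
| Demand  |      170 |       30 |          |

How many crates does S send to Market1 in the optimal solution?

The minimum-cost plan:
  P->Market1: 60 × 2 = 120
  Q->Market2: 20 × 4 = 80
  R->Market1: 80 × 1 = 80
  S->Market1: 30 × 5 = 150
  S->Market2: 10 × 5 = 50
Total cost = 480.
So S→Market1 carries 30 crates.

30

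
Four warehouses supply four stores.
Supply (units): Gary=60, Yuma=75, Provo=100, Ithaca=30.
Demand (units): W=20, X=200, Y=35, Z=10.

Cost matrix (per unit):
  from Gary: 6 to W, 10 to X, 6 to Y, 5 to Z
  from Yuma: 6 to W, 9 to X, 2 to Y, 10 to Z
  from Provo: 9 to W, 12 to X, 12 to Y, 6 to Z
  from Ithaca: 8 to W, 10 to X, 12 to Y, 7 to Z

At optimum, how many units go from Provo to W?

0

The minimum-cost plan:
  Gary–W: 20 × 6 = 120
  Gary–X: 40 × 10 = 400
  Yuma–X: 40 × 9 = 360
  Yuma–Y: 35 × 2 = 70
  Provo–X: 90 × 12 = 1080
  Provo–Z: 10 × 6 = 60
  Ithaca–X: 30 × 10 = 300
Total cost = 2390.
The route Provo→W is not used.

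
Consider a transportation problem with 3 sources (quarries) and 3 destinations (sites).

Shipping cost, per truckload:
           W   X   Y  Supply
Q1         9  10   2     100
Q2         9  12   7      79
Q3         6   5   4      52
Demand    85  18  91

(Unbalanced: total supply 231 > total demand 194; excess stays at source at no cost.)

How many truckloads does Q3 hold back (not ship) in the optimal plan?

0

Minimum-cost shipments:
  Q1–Y: 91 × 2 = 182
  Q2–W: 51 × 9 = 459
  Q3–W: 34 × 6 = 204
  Q3–X: 18 × 5 = 90
Total cost = 935.
Q3 ships 52 of its 52, leaving 0.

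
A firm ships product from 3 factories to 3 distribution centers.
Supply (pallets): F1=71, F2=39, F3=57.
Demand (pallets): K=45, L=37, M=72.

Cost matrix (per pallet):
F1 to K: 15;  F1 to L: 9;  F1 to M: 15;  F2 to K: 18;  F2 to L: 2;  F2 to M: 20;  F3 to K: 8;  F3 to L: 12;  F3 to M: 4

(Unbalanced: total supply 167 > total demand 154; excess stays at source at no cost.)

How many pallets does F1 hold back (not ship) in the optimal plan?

An optimal plan:
  F1 to K: 45 × 15 = 675
  F1 to M: 15 × 15 = 225
  F2 to L: 37 × 2 = 74
  F3 to M: 57 × 4 = 228
Total cost = 1202.
F1 ships 60 of its 71, leaving 11.

11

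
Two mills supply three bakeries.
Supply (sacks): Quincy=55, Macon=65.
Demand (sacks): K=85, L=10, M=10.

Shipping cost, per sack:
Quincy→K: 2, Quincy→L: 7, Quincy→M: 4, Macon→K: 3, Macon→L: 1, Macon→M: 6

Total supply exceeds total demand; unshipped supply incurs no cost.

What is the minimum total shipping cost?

Optimal allocation:
  Quincy to K: 45 × 2 = 90
  Quincy to M: 10 × 4 = 40
  Macon to K: 40 × 3 = 120
  Macon to L: 10 × 1 = 10
Total = 90 + 40 + 120 + 10 = 260.
(Supply check: Quincy ships 55; Macon ships 50.)

260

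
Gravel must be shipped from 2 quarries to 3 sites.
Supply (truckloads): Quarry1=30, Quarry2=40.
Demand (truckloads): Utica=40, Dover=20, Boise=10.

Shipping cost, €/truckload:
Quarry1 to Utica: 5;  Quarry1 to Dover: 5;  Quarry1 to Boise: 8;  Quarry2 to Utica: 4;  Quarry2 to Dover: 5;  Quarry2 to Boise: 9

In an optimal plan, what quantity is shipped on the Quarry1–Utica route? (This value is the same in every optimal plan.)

Optimal shipments:
  Quarry1->Dover: 20 × €5 = €100
  Quarry1->Boise: 10 × €8 = €80
  Quarry2->Utica: 40 × €4 = €160
Total cost = €340.
The route Quarry1→Utica is not used.

0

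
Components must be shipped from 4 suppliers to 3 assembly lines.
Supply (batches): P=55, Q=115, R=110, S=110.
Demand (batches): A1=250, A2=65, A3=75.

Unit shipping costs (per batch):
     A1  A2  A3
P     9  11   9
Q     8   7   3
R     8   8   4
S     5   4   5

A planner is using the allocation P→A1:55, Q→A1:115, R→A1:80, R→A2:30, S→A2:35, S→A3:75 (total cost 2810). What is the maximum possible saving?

Current plan cost = 55·9 + 115·8 + 80·8 + 30·8 + 35·4 + 75·5 = 2810.
Optimal plan:
  P→A1: 55 × 9 = 495
  Q→A1: 40 × 8 = 320
  Q→A3: 75 × 3 = 225
  R→A1: 110 × 8 = 880
  S→A1: 45 × 5 = 225
  S→A2: 65 × 4 = 260
Optimal cost = 2405.
Saving = 2810 − 2405 = 405.

405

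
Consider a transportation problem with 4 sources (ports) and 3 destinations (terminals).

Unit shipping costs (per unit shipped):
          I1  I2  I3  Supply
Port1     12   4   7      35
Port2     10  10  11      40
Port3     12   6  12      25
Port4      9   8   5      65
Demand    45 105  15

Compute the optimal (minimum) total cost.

One minimum-cost allocation:
  Port1->I2: 35 × 4 = 140
  Port2->I1: 40 × 10 = 400
  Port3->I2: 25 × 6 = 150
  Port4->I1: 5 × 9 = 45
  Port4->I2: 45 × 8 = 360
  Port4->I3: 15 × 5 = 75
Total = 140 + 400 + 150 + 45 + 360 + 75 = 1170.

1170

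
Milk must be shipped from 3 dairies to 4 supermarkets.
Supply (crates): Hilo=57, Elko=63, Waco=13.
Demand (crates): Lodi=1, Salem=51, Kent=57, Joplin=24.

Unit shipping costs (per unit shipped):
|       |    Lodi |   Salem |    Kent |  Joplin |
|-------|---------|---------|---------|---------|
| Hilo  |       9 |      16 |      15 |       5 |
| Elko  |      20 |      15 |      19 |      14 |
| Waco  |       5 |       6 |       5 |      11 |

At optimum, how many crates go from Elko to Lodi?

0

Solving gives:
  Hilo to Lodi: 1 × 9 = 9
  Hilo to Kent: 32 × 15 = 480
  Hilo to Joplin: 24 × 5 = 120
  Elko to Salem: 51 × 15 = 765
  Elko to Kent: 12 × 19 = 228
  Waco to Kent: 13 × 5 = 65
Total cost = 1667.
The route Elko→Lodi is not used.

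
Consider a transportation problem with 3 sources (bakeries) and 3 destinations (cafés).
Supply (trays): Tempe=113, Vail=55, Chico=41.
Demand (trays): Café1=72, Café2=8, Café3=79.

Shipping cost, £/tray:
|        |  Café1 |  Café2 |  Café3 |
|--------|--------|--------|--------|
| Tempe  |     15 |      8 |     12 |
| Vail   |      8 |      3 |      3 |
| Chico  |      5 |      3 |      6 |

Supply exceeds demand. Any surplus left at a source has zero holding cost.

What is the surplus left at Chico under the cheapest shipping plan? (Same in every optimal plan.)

0

Minimum-cost shipments:
  Tempe–Café1: 31 trays
  Tempe–Café2: 8 trays
  Tempe–Café3: 24 trays
  Vail–Café3: 55 trays
  Chico–Café1: 41 trays
Total cost = £1187.
Chico ships 41 of its 41, leaving 0.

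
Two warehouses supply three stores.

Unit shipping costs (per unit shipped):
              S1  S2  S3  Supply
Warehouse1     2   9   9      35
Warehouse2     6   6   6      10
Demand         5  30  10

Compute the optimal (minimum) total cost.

340

One minimum-cost allocation:
  Warehouse1→S1: 5 units
  Warehouse1→S2: 30 units
  Warehouse2→S3: 10 units
Total cost = 340.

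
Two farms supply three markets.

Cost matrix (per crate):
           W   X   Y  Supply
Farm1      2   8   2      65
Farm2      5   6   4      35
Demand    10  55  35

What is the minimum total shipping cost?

460

A cheapest plan:
  Farm1→W: 10 × 2 = 20
  Farm1→X: 20 × 8 = 160
  Farm1→Y: 35 × 2 = 70
  Farm2→X: 35 × 6 = 210
Total = 20 + 160 + 70 + 210 = 460.
(Supply check: Farm1 ships 65; Farm2 ships 35.)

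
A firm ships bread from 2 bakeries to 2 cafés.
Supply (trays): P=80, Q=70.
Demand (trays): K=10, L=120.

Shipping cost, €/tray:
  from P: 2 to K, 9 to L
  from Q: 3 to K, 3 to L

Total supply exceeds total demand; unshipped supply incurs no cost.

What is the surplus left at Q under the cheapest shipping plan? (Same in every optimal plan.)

0

An optimal plan:
  P–K: 10 × €2 = €20
  P–L: 50 × €9 = €450
  Q–L: 70 × €3 = €210
Total cost = €680.
Q ships 70 of its 70, leaving 0.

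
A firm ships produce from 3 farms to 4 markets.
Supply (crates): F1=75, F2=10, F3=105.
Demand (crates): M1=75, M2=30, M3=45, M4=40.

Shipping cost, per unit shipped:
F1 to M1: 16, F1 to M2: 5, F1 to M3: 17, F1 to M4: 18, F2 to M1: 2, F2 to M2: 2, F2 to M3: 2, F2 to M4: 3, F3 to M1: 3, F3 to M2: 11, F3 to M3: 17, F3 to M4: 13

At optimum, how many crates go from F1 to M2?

30

Solving gives:
  F1 to M2: 30 × 5 = 150
  F1 to M3: 35 × 17 = 595
  F1 to M4: 10 × 18 = 180
  F2 to M3: 10 × 2 = 20
  F3 to M1: 75 × 3 = 225
  F3 to M4: 30 × 13 = 390
Total cost = 1560.
So F1→M2 carries 30 crates.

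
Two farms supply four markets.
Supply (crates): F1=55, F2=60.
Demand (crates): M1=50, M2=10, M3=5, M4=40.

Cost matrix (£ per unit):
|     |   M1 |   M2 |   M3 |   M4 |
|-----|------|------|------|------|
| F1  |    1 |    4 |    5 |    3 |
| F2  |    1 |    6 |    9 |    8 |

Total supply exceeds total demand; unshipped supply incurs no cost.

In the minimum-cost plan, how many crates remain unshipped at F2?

Minimum-cost shipments:
  F1->M2: 10 × £4 = £40
  F1->M3: 5 × £5 = £25
  F1->M4: 40 × £3 = £120
  F2->M1: 50 × £1 = £50
Total cost = £235.
F2 ships 50 of its 60, leaving 10.

10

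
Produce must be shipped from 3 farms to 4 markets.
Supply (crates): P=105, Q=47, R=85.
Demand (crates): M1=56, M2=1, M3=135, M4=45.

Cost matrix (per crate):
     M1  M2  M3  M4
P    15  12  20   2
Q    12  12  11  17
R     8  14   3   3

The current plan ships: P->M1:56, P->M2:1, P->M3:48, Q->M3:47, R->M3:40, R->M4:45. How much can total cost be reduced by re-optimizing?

810

Current plan cost = 56·15 + 1·12 + 48·20 + 47·11 + 40·3 + 45·3 = 2584.
Optimal plan:
  P->M1: 56 × 15 = 840
  P->M2: 1 × 12 = 12
  P->M3: 3 × 20 = 60
  P->M4: 45 × 2 = 90
  Q->M3: 47 × 11 = 517
  R->M3: 85 × 3 = 255
Optimal cost = 1774.
Saving = 2584 − 1774 = 810.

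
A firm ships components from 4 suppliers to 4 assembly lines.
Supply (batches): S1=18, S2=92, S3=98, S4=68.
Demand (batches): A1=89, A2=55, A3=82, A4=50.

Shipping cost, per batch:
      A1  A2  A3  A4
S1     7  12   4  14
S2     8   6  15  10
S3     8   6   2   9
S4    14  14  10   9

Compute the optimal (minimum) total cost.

1746

A cheapest plan:
  S1→A1: 18 × 7 = 126
  S2→A1: 37 × 8 = 296
  S2→A2: 55 × 6 = 330
  S3→A1: 16 × 8 = 128
  S3→A3: 82 × 2 = 164
  S4→A1: 18 × 14 = 252
  S4→A4: 50 × 9 = 450
Total = 126 + 296 + 330 + 128 + 164 + 252 + 450 = 1746.
(Supply check: S1 ships 18; S2 ships 92; S3 ships 98; S4 ships 68.)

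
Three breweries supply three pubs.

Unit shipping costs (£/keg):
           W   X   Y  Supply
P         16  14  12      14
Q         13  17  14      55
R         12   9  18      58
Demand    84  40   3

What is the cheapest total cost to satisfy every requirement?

1503

Optimal allocation:
  P to W: 11 × £16 = £176
  P to Y: 3 × £12 = £36
  Q to W: 55 × £13 = £715
  R to W: 18 × £12 = £216
  R to X: 40 × £9 = £360
Total = 176 + 36 + 715 + 216 + 360 = £1503.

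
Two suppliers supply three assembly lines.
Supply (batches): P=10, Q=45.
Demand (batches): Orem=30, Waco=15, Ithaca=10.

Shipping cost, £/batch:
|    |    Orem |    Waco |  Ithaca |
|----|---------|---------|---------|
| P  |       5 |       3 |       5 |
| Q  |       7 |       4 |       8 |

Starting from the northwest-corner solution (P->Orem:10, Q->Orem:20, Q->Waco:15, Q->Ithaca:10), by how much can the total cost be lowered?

Current plan cost = 10·5 + 20·7 + 15·4 + 10·8 = £330.
Optimal plan:
  P to Ithaca: 10 × £5 = £50
  Q to Orem: 30 × £7 = £210
  Q to Waco: 15 × £4 = £60
Optimal cost = £320.
Saving = 330 − 320 = £10.

10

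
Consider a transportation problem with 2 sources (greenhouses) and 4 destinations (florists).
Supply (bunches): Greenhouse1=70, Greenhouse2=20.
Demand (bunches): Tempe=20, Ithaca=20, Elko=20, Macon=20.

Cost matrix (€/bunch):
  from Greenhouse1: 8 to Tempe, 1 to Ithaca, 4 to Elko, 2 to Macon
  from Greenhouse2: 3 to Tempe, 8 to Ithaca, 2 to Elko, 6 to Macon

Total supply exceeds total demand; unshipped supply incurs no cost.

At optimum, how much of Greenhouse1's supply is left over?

An optimal plan:
  Greenhouse1->Ithaca: 20 bunches
  Greenhouse1->Elko: 20 bunches
  Greenhouse1->Macon: 20 bunches
  Greenhouse2->Tempe: 20 bunches
Total cost = €200.
Greenhouse1 ships 60 of its 70, leaving 10.

10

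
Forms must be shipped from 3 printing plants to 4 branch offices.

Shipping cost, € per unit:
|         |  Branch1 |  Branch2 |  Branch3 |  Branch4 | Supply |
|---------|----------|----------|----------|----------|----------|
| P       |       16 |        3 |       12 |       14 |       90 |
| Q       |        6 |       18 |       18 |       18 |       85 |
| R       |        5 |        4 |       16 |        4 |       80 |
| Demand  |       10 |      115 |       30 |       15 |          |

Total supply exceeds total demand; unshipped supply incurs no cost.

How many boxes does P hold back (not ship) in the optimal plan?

An optimal plan:
  P->Branch2: 60 × €3 = €180
  P->Branch3: 30 × €12 = €360
  R->Branch1: 10 × €5 = €50
  R->Branch2: 55 × €4 = €220
  R->Branch4: 15 × €4 = €60
Total cost = €870.
P ships 90 of its 90, leaving 0.

0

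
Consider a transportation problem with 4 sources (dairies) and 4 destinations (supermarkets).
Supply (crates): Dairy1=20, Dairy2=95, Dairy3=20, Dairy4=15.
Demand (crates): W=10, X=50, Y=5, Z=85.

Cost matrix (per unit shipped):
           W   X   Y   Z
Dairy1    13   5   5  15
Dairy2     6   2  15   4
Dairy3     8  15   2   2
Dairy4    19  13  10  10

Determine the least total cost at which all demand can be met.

One minimum-cost allocation:
  Dairy1->X: 15 × 5 = 75
  Dairy1->Y: 5 × 5 = 25
  Dairy2->W: 10 × 6 = 60
  Dairy2->X: 35 × 2 = 70
  Dairy2->Z: 50 × 4 = 200
  Dairy3->Z: 20 × 2 = 40
  Dairy4->Z: 15 × 10 = 150
Total = 75 + 25 + 60 + 70 + 200 + 40 + 150 = 620.
(Supply check: Dairy1 ships 20; Dairy2 ships 95; Dairy3 ships 20; Dairy4 ships 15.)

620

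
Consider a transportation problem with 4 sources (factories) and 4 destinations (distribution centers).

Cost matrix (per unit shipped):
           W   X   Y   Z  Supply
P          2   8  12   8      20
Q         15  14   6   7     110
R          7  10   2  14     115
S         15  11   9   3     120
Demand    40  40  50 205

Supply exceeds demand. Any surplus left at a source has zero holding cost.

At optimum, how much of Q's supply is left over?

Minimum-cost shipments:
  P–W: 20 pallets
  Q–Z: 85 pallets
  R–W: 20 pallets
  R–X: 40 pallets
  R–Y: 50 pallets
  S–Z: 120 pallets
Total cost = 1635.
Q ships 85 of its 110, leaving 25.

25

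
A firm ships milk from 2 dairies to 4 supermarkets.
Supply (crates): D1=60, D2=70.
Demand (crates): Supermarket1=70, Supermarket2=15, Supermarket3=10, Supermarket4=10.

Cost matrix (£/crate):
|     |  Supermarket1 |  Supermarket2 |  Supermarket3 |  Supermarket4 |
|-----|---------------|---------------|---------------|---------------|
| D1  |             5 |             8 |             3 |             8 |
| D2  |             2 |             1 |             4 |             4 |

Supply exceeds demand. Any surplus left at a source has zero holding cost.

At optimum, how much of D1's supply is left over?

Minimum-cost shipments:
  D1→Supermarket1: 25 crates
  D1→Supermarket3: 10 crates
  D2→Supermarket1: 45 crates
  D2→Supermarket2: 15 crates
  D2→Supermarket4: 10 crates
Total cost = £300.
D1 ships 35 of its 60, leaving 25.

25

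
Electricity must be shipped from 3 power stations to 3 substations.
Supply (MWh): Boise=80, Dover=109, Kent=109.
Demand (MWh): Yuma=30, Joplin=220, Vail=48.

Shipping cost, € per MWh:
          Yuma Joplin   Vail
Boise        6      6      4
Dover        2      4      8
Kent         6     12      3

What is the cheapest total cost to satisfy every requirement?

One minimum-cost allocation:
  Boise→Joplin: 80 MWh
  Dover→Joplin: 109 MWh
  Kent→Yuma: 30 MWh
  Kent→Joplin: 31 MWh
  Kent→Vail: 48 MWh
Total cost = €1612.
(Supply check: Boise ships 80; Dover ships 109; Kent ships 109.)

1612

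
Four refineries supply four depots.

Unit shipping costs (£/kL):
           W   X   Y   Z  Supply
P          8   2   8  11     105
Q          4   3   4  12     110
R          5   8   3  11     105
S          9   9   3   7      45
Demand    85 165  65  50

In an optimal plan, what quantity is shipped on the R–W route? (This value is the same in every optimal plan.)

The minimum-cost plan:
  P to X: 105 × £2 = £210
  Q to W: 50 × £4 = £200
  Q to X: 60 × £3 = £180
  R to W: 35 × £5 = £175
  R to Y: 65 × £3 = £195
  R to Z: 5 × £11 = £55
  S to Z: 45 × £7 = £315
Total cost = £1330.
So R→W carries 35 kL.

35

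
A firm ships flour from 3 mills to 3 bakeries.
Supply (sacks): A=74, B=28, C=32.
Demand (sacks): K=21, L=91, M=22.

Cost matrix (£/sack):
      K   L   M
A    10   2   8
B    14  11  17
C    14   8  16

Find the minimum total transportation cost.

A cheapest plan:
  A→L: 52 × £2 = £104
  A→M: 22 × £8 = £176
  B→K: 21 × £14 = £294
  B→L: 7 × £11 = £77
  C→L: 32 × £8 = £256
Total = 104 + 176 + 294 + 77 + 256 = £907.

907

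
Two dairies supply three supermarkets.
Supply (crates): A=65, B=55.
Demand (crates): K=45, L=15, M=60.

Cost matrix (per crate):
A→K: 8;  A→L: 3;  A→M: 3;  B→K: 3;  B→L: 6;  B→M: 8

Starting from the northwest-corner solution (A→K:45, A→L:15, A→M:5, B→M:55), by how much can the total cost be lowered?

470

Current plan cost = 45·8 + 15·3 + 5·3 + 55·8 = 860.
Optimal plan:
  A to L: 5 × 3 = 15
  A to M: 60 × 3 = 180
  B to K: 45 × 3 = 135
  B to L: 10 × 6 = 60
Optimal cost = 390.
Saving = 860 − 390 = 470.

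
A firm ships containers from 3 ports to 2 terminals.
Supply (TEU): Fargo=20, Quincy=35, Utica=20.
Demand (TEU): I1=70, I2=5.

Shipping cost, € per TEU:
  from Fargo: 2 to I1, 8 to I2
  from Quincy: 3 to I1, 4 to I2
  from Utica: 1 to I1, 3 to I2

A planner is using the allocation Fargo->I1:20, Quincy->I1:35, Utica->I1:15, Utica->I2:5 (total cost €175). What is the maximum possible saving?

5

Current plan cost = 20·2 + 35·3 + 15·1 + 5·3 = €175.
Optimal plan:
  Fargo→I1: 20 TEU
  Quincy→I1: 30 TEU
  Quincy→I2: 5 TEU
  Utica→I1: 20 TEU
Optimal cost = €170.
Saving = 175 − 170 = €5.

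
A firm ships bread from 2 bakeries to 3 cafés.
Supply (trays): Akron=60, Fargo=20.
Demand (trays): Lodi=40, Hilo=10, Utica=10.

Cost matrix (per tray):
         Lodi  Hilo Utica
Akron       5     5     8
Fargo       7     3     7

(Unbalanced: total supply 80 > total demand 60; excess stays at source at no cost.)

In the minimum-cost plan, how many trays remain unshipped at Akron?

20

Minimum-cost shipments:
  Akron to Lodi: 40 × 5 = 200
  Fargo to Hilo: 10 × 3 = 30
  Fargo to Utica: 10 × 7 = 70
Total cost = 300.
Akron ships 40 of its 60, leaving 20.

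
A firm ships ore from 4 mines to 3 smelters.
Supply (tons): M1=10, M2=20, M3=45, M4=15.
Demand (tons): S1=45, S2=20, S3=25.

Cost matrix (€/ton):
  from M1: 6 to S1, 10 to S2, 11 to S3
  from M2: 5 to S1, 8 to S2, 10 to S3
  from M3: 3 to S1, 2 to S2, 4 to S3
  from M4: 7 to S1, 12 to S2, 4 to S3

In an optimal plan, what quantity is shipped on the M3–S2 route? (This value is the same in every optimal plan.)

Optimal shipments:
  M1→S1: 10 × €6 = €60
  M2→S1: 20 × €5 = €100
  M3→S1: 15 × €3 = €45
  M3→S2: 20 × €2 = €40
  M3→S3: 10 × €4 = €40
  M4→S3: 15 × €4 = €60
Total cost = €345.
So M3→S2 carries 20 tons.

20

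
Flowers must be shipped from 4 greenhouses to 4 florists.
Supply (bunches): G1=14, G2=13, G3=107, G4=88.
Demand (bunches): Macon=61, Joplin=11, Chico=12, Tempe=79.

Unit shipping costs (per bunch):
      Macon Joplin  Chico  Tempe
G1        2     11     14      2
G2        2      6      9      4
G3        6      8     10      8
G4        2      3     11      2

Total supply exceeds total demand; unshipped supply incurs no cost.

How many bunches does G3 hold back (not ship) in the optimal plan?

Minimum-cost shipments:
  G1->Tempe: 14 × 2 = 28
  G2->Macon: 13 × 2 = 26
  G3->Macon: 36 × 6 = 216
  G3->Chico: 12 × 10 = 120
  G4->Macon: 12 × 2 = 24
  G4->Joplin: 11 × 3 = 33
  G4->Tempe: 65 × 2 = 130
Total cost = 577.
G3 ships 48 of its 107, leaving 59.

59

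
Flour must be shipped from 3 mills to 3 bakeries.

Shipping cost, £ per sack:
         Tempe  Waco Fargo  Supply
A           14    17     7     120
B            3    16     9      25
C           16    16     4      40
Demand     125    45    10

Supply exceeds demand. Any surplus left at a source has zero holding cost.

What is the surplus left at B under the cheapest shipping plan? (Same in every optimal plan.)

0

An optimal plan:
  A to Tempe: 100 sacks
  A to Waco: 15 sacks
  B to Tempe: 25 sacks
  C to Waco: 30 sacks
  C to Fargo: 10 sacks
Total cost = £2250.
B ships 25 of its 25, leaving 0.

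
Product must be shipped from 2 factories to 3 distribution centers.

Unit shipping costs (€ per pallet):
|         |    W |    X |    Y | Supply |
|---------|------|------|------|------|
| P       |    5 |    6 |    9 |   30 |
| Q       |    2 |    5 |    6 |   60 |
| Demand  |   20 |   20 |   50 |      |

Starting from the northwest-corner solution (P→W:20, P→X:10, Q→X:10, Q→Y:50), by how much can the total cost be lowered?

20

Current plan cost = 20·5 + 10·6 + 10·5 + 50·6 = €510.
Optimal plan:
  P to X: 20 pallets
  P to Y: 10 pallets
  Q to W: 20 pallets
  Q to Y: 40 pallets
Optimal cost = €490.
Saving = 510 − 490 = €20.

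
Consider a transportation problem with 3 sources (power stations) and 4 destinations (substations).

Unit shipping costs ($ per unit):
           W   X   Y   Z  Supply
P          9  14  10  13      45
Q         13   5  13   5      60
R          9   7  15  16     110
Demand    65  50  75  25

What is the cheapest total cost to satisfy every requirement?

Optimal allocation:
  P→Y: 45 MWh
  Q→X: 35 MWh
  Q→Z: 25 MWh
  R→W: 65 MWh
  R→X: 15 MWh
  R→Y: 30 MWh
Total cost = $1890.
(Supply check: P ships 45; Q ships 60; R ships 110.)

1890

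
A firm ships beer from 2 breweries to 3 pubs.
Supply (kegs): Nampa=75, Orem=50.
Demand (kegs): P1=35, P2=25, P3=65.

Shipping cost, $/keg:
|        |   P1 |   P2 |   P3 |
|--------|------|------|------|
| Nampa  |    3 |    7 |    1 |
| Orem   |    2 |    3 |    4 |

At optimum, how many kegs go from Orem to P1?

The minimum-cost plan:
  Nampa–P1: 10 × $3 = $30
  Nampa–P3: 65 × $1 = $65
  Orem–P1: 25 × $2 = $50
  Orem–P2: 25 × $3 = $75
Total cost = $220.
So Orem→P1 carries 25 kegs.

25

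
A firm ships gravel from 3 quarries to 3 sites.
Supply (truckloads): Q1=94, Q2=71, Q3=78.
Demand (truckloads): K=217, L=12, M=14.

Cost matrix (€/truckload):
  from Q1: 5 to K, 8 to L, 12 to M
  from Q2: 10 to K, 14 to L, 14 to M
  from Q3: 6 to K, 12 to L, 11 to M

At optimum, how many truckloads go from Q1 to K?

82

Solving gives:
  Q1 to K: 82 × €5 = €410
  Q1 to L: 12 × €8 = €96
  Q2 to K: 57 × €10 = €570
  Q2 to M: 14 × €14 = €196
  Q3 to K: 78 × €6 = €468
Total cost = €1740.
So Q1→K carries 82 truckloads.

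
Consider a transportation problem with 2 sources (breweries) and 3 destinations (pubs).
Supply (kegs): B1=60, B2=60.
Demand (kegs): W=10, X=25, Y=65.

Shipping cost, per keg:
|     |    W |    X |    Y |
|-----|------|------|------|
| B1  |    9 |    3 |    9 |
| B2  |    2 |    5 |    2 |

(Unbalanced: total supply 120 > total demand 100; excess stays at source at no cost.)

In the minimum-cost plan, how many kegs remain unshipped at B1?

20

An optimal plan:
  B1→W: 10 kegs
  B1→X: 25 kegs
  B1→Y: 5 kegs
  B2→Y: 60 kegs
Total cost = 330.
B1 ships 40 of its 60, leaving 20.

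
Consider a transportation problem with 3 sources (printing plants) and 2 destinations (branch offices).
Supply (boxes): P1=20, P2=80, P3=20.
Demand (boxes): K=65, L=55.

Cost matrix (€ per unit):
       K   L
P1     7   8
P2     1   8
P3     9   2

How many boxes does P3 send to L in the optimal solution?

20

The minimum-cost plan:
  P1→L: 20 boxes
  P2→K: 65 boxes
  P2→L: 15 boxes
  P3→L: 20 boxes
Total cost = €385.
So P3→L carries 20 boxes.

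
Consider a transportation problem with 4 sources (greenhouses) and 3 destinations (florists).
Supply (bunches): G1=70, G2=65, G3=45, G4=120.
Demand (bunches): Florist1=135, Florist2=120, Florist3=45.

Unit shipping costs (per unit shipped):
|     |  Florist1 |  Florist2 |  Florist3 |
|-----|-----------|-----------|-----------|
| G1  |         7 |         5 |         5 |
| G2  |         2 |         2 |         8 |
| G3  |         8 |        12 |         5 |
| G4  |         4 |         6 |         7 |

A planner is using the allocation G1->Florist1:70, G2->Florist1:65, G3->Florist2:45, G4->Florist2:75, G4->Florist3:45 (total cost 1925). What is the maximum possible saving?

Current plan cost = 70·7 + 65·2 + 45·12 + 75·6 + 45·7 = 1925.
Optimal plan:
  G1→Florist2: 70 bunches
  G2→Florist1: 15 bunches
  G2→Florist2: 50 bunches
  G3→Florist3: 45 bunches
  G4→Florist1: 120 bunches
Optimal cost = 1185.
Saving = 1925 − 1185 = 740.

740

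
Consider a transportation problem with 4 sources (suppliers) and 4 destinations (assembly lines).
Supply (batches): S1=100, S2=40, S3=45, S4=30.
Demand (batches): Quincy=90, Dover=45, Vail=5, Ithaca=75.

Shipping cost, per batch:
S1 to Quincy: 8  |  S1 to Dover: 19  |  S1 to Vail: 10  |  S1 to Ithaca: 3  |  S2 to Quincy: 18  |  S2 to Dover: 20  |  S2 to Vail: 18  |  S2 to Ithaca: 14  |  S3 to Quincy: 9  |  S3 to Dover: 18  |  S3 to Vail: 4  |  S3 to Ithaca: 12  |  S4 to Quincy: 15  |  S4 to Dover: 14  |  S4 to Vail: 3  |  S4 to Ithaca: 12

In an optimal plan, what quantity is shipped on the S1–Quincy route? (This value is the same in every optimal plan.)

25

The minimum-cost plan:
  S1–Quincy: 25 × 8 = 200
  S1–Ithaca: 75 × 3 = 225
  S2–Quincy: 20 × 18 = 360
  S2–Dover: 20 × 20 = 400
  S3–Quincy: 45 × 9 = 405
  S4–Dover: 25 × 14 = 350
  S4–Vail: 5 × 3 = 15
Total cost = 1955.
So S1→Quincy carries 25 batches.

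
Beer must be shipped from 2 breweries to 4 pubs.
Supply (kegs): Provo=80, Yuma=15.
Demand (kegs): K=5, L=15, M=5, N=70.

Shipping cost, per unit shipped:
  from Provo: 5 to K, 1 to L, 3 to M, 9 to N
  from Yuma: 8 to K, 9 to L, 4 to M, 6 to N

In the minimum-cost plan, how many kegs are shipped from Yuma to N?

The minimum-cost plan:
  Provo->K: 5 × 5 = 25
  Provo->L: 15 × 1 = 15
  Provo->M: 5 × 3 = 15
  Provo->N: 55 × 9 = 495
  Yuma->N: 15 × 6 = 90
Total cost = 640.
So Yuma→N carries 15 kegs.

15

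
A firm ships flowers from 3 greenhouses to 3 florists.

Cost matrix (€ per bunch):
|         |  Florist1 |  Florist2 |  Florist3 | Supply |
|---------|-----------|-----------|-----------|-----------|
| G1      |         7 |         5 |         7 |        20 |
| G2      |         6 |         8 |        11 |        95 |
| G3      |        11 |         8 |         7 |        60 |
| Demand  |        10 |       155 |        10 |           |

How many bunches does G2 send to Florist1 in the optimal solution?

Optimal shipments:
  G1–Florist2: 20 × €5 = €100
  G2–Florist1: 10 × €6 = €60
  G2–Florist2: 85 × €8 = €680
  G3–Florist2: 50 × €8 = €400
  G3–Florist3: 10 × €7 = €70
Total cost = €1310.
So G2→Florist1 carries 10 bunches.

10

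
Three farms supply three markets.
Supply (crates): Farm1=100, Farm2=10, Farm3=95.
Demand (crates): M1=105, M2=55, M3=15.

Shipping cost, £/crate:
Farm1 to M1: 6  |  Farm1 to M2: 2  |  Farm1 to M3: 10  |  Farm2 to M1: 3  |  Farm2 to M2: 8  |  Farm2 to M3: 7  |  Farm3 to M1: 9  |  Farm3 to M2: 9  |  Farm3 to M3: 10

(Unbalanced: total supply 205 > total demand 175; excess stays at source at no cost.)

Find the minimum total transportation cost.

1010

A cheapest plan:
  Farm1 to M1: 45 × £6 = £270
  Farm1 to M2: 55 × £2 = £110
  Farm2 to M1: 10 × £3 = £30
  Farm3 to M1: 50 × £9 = £450
  Farm3 to M3: 15 × £10 = £150
Total = 270 + 110 + 30 + 450 + 150 = £1010.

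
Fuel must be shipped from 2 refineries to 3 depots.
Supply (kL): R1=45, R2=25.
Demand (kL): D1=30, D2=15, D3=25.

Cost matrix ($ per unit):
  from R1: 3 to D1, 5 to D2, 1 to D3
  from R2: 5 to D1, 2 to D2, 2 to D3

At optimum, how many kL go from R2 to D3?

The minimum-cost plan:
  R1->D1: 30 × $3 = $90
  R1->D3: 15 × $1 = $15
  R2->D2: 15 × $2 = $30
  R2->D3: 10 × $2 = $20
Total cost = $155.
So R2→D3 carries 10 kL.

10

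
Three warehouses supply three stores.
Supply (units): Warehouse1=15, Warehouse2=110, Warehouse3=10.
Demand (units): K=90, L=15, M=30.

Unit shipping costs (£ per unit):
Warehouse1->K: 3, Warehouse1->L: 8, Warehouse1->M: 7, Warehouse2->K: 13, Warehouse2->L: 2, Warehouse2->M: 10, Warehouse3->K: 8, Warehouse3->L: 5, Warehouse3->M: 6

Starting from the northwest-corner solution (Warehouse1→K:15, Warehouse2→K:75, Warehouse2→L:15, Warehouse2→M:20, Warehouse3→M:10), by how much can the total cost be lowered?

10

Current plan cost = 15·3 + 75·13 + 15·2 + 20·10 + 10·6 = £1310.
Optimal plan:
  Warehouse1->K: 15 × £3 = £45
  Warehouse2->K: 65 × £13 = £845
  Warehouse2->L: 15 × £2 = £30
  Warehouse2->M: 30 × £10 = £300
  Warehouse3->K: 10 × £8 = £80
Optimal cost = £1300.
Saving = 1310 − 1300 = £10.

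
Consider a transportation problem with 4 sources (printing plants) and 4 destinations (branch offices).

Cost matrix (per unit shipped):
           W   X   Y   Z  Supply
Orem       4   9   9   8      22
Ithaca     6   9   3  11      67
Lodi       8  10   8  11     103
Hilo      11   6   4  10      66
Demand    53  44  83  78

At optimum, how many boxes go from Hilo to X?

44

Solving gives:
  Orem->W: 22 × 4 = 88
  Ithaca->Y: 67 × 3 = 201
  Lodi->W: 31 × 8 = 248
  Lodi->Z: 72 × 11 = 792
  Hilo->X: 44 × 6 = 264
  Hilo->Y: 16 × 4 = 64
  Hilo->Z: 6 × 10 = 60
Total cost = 1717.
So Hilo→X carries 44 boxes.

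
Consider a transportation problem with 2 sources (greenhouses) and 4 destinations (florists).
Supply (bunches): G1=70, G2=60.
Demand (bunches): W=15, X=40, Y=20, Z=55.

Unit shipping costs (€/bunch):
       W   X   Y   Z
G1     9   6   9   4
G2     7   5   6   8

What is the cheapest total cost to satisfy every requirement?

A cheapest plan:
  G1–X: 15 × €6 = €90
  G1–Z: 55 × €4 = €220
  G2–W: 15 × €7 = €105
  G2–X: 25 × €5 = €125
  G2–Y: 20 × €6 = €120
Total = 90 + 220 + 105 + 125 + 120 = €660.

660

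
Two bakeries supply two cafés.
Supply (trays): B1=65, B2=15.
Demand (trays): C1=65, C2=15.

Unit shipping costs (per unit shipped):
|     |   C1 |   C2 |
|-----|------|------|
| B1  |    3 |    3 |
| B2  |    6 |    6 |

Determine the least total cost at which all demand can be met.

An optimal shipping plan:
  B1->C1: 50 × 3 = 150
  B1->C2: 15 × 3 = 45
  B2->C1: 15 × 6 = 90
Total = 150 + 45 + 90 = 285.

285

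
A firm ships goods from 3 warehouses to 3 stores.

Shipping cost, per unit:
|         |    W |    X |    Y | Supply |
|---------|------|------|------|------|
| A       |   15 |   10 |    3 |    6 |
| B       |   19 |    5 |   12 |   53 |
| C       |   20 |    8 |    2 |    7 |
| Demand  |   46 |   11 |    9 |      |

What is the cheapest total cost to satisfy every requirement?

933

An optimal shipping plan:
  A to W: 4 × 15 = 60
  A to Y: 2 × 3 = 6
  B to W: 42 × 19 = 798
  B to X: 11 × 5 = 55
  C to Y: 7 × 2 = 14
Total = 60 + 6 + 798 + 55 + 14 = 933.
(Supply check: A ships 6; B ships 53; C ships 7.)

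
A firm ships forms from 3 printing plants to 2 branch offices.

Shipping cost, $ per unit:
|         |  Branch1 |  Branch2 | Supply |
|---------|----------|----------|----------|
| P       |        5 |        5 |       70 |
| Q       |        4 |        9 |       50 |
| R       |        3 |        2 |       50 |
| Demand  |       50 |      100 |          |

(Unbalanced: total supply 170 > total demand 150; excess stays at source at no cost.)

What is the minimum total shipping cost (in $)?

550

A cheapest plan:
  P–Branch2: 50 boxes
  Q–Branch1: 50 boxes
  R–Branch2: 50 boxes
Total cost = $550.
(Supply check: P ships 50; Q ships 50; R ships 50.)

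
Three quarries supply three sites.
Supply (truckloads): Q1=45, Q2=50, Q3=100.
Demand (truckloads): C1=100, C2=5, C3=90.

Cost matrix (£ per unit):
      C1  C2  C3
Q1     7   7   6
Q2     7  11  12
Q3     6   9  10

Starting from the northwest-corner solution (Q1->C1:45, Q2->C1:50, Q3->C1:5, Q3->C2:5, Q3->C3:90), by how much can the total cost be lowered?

225

Current plan cost = 45·7 + 50·7 + 5·6 + 5·9 + 90·10 = £1640.
Optimal plan:
  Q1–C3: 45 × £6 = £270
  Q2–C1: 50 × £7 = £350
  Q3–C1: 50 × £6 = £300
  Q3–C2: 5 × £9 = £45
  Q3–C3: 45 × £10 = £450
Optimal cost = £1415.
Saving = 1640 − 1415 = £225.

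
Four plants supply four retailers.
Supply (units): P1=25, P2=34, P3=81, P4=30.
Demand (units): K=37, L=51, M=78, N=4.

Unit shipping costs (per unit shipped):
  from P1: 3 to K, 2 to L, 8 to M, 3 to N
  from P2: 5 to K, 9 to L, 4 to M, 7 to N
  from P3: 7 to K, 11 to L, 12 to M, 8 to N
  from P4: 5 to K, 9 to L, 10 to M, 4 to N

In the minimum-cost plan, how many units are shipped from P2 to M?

34

Optimal shipments:
  P1→L: 25 × 2 = 50
  P2→M: 34 × 4 = 136
  P3→K: 37 × 7 = 259
  P3→M: 44 × 12 = 528
  P4→L: 26 × 9 = 234
  P4→N: 4 × 4 = 16
Total cost = 1223.
So P2→M carries 34 units.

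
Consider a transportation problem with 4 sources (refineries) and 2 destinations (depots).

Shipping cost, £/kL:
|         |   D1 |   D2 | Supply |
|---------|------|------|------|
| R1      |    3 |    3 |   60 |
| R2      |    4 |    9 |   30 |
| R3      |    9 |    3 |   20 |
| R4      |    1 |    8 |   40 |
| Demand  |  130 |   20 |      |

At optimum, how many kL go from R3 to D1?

0

Solving gives:
  R1→D1: 60 kL
  R2→D1: 30 kL
  R3→D2: 20 kL
  R4→D1: 40 kL
Total cost = £400.
The route R3→D1 is not used.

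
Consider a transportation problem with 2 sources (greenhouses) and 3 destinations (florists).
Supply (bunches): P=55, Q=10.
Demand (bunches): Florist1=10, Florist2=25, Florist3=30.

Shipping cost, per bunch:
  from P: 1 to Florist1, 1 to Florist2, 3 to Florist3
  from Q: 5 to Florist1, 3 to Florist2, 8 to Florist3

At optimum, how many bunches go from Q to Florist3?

Solving gives:
  P->Florist1: 10 × 1 = 10
  P->Florist2: 15 × 1 = 15
  P->Florist3: 30 × 3 = 90
  Q->Florist2: 10 × 3 = 30
Total cost = 145.
The route Q→Florist3 is not used.

0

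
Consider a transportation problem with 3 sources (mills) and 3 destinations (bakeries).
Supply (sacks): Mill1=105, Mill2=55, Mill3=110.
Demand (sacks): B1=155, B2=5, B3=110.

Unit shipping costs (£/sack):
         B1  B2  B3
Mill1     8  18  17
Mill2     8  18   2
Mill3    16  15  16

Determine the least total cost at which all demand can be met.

2705

An optimal shipping plan:
  Mill1–B1: 105 × £8 = £840
  Mill2–B3: 55 × £2 = £110
  Mill3–B1: 50 × £16 = £800
  Mill3–B2: 5 × £15 = £75
  Mill3–B3: 55 × £16 = £880
Total = 840 + 110 + 800 + 75 + 880 = £2705.
(Supply check: Mill1 ships 105; Mill2 ships 55; Mill3 ships 110.)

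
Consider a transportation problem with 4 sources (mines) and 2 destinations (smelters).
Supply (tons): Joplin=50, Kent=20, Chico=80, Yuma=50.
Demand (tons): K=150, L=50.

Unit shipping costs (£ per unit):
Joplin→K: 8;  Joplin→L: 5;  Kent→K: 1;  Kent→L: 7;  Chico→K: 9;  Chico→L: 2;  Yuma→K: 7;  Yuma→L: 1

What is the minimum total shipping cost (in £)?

A cheapest plan:
  Joplin->K: 50 × £8 = £400
  Kent->K: 20 × £1 = £20
  Chico->K: 30 × £9 = £270
  Chico->L: 50 × £2 = £100
  Yuma->K: 50 × £7 = £350
Total = 400 + 20 + 270 + 100 + 350 = £1140.

1140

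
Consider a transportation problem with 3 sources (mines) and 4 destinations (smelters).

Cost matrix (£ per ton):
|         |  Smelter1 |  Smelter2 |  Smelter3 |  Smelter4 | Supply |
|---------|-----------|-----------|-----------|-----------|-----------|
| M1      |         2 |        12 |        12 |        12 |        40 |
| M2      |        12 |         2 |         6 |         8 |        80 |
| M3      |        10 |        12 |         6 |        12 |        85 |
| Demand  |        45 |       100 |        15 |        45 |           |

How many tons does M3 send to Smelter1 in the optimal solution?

5

Optimal shipments:
  M1 to Smelter1: 40 × £2 = £80
  M2 to Smelter2: 80 × £2 = £160
  M3 to Smelter1: 5 × £10 = £50
  M3 to Smelter2: 20 × £12 = £240
  M3 to Smelter3: 15 × £6 = £90
  M3 to Smelter4: 45 × £12 = £540
Total cost = £1160.
So M3→Smelter1 carries 5 tons.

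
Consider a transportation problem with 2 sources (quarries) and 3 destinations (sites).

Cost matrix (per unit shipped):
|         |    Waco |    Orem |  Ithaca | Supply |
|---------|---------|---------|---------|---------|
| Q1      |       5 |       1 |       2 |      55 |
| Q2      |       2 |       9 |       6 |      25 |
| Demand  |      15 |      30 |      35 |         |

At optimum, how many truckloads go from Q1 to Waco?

The minimum-cost plan:
  Q1 to Orem: 30 truckloads
  Q1 to Ithaca: 25 truckloads
  Q2 to Waco: 15 truckloads
  Q2 to Ithaca: 10 truckloads
Total cost = 170.
The route Q1→Waco is not used.

0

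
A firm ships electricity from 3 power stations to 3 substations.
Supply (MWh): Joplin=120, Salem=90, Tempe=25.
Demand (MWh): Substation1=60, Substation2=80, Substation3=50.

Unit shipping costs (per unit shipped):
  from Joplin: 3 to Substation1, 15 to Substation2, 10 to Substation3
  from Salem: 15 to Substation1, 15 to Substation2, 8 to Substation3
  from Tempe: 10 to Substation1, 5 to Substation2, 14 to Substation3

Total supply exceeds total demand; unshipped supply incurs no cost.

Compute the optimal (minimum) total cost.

1530

A cheapest plan:
  Joplin–Substation1: 60 MWh
  Joplin–Substation2: 55 MWh
  Salem–Substation3: 50 MWh
  Tempe–Substation2: 25 MWh
Total cost = 1530.
(Supply check: Joplin ships 115; Salem ships 50; Tempe ships 25.)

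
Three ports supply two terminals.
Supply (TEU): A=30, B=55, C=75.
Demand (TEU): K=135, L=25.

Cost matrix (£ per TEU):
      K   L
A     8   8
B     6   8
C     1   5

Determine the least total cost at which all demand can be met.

645

Optimal allocation:
  A→K: 5 × £8 = £40
  A→L: 25 × £8 = £200
  B→K: 55 × £6 = £330
  C→K: 75 × £1 = £75
Total = 40 + 200 + 330 + 75 = £645.
(Supply check: A ships 30; B ships 55; C ships 75.)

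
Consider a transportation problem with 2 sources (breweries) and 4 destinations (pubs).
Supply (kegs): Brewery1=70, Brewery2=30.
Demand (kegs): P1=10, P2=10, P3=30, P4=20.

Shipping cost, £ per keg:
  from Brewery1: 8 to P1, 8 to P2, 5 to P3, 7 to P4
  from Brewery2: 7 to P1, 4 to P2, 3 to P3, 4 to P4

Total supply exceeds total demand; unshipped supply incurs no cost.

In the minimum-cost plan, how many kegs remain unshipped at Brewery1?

30

An optimal plan:
  Brewery1 to P1: 10 × £8 = £80
  Brewery1 to P3: 30 × £5 = £150
  Brewery2 to P2: 10 × £4 = £40
  Brewery2 to P4: 20 × £4 = £80
Total cost = £350.
Brewery1 ships 40 of its 70, leaving 30.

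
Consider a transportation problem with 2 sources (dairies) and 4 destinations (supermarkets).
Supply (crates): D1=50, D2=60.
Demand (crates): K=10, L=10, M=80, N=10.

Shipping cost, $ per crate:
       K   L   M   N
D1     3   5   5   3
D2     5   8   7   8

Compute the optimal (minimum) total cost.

630

Optimal allocation:
  D1->K: 10 × $3 = $30
  D1->L: 10 × $5 = $50
  D1->M: 20 × $5 = $100
  D1->N: 10 × $3 = $30
  D2->M: 60 × $7 = $420
Total = 30 + 50 + 100 + 30 + 420 = $630.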